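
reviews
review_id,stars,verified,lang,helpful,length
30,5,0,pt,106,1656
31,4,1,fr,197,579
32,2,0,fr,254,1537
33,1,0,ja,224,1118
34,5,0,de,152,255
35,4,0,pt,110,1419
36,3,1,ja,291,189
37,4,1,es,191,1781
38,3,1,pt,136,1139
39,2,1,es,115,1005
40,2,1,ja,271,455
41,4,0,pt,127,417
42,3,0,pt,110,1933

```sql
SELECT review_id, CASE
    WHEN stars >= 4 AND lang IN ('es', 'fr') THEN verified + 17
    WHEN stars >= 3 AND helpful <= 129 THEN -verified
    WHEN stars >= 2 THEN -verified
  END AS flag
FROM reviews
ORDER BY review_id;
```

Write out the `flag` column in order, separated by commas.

0, 18, 0, NULL, 0, 0, -1, 18, -1, -1, -1, 0, 0

review_id=30: stars >= 3 AND helpful <= 129 → 0
review_id=31: stars >= 4 AND lang IN ('es', 'fr') → 18
review_id=32: stars >= 2 → 0
review_id=33: (no match → NULL) → NULL
review_id=34: stars >= 2 → 0
review_id=35: stars >= 3 AND helpful <= 129 → 0
review_id=36: stars >= 2 → -1
review_id=37: stars >= 4 AND lang IN ('es', 'fr') → 18
review_id=38: stars >= 2 → -1
review_id=39: stars >= 2 → -1
review_id=40: stars >= 2 → -1
review_id=41: stars >= 3 AND helpful <= 129 → 0
review_id=42: stars >= 3 AND helpful <= 129 → 0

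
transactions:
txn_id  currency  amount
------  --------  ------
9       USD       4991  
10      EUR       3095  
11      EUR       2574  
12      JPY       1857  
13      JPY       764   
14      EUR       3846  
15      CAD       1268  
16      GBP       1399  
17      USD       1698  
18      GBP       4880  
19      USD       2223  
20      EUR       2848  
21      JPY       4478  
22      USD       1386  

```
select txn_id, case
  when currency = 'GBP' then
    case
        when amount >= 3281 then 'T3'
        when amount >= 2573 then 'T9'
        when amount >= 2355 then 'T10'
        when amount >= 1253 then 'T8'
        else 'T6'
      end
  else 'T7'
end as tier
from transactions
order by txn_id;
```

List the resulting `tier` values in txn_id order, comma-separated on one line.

T7, T7, T7, T7, T7, T7, T7, T8, T7, T3, T7, T7, T7, T7

txn_id=9: currency='USD' → outer ELSE → T7
txn_id=10: currency='EUR' → outer ELSE → T7
txn_id=11: currency='EUR' → outer ELSE → T7
txn_id=12: currency='JPY' → outer ELSE → T7
txn_id=13: currency='JPY' → outer ELSE → T7
txn_id=14: currency='EUR' → outer ELSE → T7
txn_id=15: currency='CAD' → outer ELSE → T7
txn_id=16: currency='GBP' → inner[amount >= 1253] → T8
txn_id=17: currency='USD' → outer ELSE → T7
txn_id=18: currency='GBP' → inner[amount >= 3281] → T3
txn_id=19: currency='USD' → outer ELSE → T7
txn_id=20: currency='EUR' → outer ELSE → T7
txn_id=21: currency='JPY' → outer ELSE → T7
txn_id=22: currency='USD' → outer ELSE → T7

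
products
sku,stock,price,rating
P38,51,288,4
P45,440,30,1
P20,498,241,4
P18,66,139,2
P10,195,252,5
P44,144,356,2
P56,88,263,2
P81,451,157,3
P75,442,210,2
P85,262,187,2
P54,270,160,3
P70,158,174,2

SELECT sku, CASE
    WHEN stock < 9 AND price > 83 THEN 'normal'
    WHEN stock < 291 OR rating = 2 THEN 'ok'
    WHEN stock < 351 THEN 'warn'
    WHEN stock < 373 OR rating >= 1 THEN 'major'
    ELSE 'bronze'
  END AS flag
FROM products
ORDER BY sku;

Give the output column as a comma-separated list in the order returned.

ok, ok, major, ok, ok, major, ok, ok, ok, ok, major, ok

sku=P10: stock < 291 OR rating = 2 → ok
sku=P18: stock < 291 OR rating = 2 → ok
sku=P20: stock < 373 OR rating >= 1 → major
sku=P38: stock < 291 OR rating = 2 → ok
sku=P44: stock < 291 OR rating = 2 → ok
sku=P45: stock < 373 OR rating >= 1 → major
sku=P54: stock < 291 OR rating = 2 → ok
sku=P56: stock < 291 OR rating = 2 → ok
sku=P70: stock < 291 OR rating = 2 → ok
sku=P75: stock < 291 OR rating = 2 → ok
sku=P81: stock < 373 OR rating >= 1 → major
sku=P85: stock < 291 OR rating = 2 → ok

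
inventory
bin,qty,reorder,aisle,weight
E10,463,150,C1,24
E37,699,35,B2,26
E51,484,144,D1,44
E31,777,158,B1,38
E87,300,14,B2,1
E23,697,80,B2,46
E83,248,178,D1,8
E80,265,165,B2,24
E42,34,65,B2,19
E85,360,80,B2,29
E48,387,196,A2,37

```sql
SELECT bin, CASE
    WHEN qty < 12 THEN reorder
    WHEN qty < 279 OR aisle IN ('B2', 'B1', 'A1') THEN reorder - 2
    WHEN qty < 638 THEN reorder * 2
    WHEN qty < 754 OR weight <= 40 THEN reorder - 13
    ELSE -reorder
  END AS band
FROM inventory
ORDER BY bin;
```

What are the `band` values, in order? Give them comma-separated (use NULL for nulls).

300, 78, 156, 33, 63, 392, 288, 163, 176, 78, 12

bin=E10: qty < 638 → 300
bin=E23: qty < 279 OR aisle IN ('B2', 'B1', 'A1') → 78
bin=E31: qty < 279 OR aisle IN ('B2', 'B1', 'A1') → 156
bin=E37: qty < 279 OR aisle IN ('B2', 'B1', 'A1') → 33
bin=E42: qty < 279 OR aisle IN ('B2', 'B1', 'A1') → 63
bin=E48: qty < 638 → 392
bin=E51: qty < 638 → 288
bin=E80: qty < 279 OR aisle IN ('B2', 'B1', 'A1') → 163
bin=E83: qty < 279 OR aisle IN ('B2', 'B1', 'A1') → 176
bin=E85: qty < 279 OR aisle IN ('B2', 'B1', 'A1') → 78
bin=E87: qty < 279 OR aisle IN ('B2', 'B1', 'A1') → 12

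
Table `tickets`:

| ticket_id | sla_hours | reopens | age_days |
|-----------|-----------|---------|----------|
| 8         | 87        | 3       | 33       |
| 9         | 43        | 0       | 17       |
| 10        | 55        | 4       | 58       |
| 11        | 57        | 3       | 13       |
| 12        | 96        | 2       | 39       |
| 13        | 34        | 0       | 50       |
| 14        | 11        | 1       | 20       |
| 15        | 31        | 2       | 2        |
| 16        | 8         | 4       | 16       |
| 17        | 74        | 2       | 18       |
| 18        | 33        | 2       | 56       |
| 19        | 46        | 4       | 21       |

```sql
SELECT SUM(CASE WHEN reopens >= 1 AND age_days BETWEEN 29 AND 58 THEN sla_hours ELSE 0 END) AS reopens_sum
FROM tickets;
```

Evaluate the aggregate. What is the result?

271

ticket_id=8: ✓ → 87
ticket_id=9: ✗
ticket_id=10: ✓ → 55
ticket_id=11: ✗
ticket_id=12: ✓ → 96
ticket_id=13: ✗
ticket_id=14: ✗
ticket_id=15: ✗
ticket_id=16: ✗
ticket_id=17: ✗
ticket_id=18: ✓ → 33
ticket_id=19: ✗
reopens_sum = 87 + 55 + 96 + 33 = 271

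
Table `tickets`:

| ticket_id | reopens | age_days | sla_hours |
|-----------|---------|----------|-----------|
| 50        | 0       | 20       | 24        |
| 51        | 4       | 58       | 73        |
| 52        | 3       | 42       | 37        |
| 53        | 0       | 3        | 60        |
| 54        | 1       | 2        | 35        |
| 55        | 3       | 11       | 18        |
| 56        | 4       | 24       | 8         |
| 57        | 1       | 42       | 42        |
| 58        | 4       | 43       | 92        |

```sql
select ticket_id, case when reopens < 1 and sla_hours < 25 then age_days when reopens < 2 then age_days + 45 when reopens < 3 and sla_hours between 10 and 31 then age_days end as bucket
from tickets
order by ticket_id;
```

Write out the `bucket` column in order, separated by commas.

20, NULL, NULL, 48, 47, NULL, NULL, 87, NULL

ticket_id=50: reopens < 1 and sla_hours < 25 → 20
ticket_id=51: (no match → NULL) → NULL
ticket_id=52: (no match → NULL) → NULL
ticket_id=53: reopens < 2 → 48
ticket_id=54: reopens < 2 → 47
ticket_id=55: (no match → NULL) → NULL
ticket_id=56: (no match → NULL) → NULL
ticket_id=57: reopens < 2 → 87
ticket_id=58: (no match → NULL) → NULL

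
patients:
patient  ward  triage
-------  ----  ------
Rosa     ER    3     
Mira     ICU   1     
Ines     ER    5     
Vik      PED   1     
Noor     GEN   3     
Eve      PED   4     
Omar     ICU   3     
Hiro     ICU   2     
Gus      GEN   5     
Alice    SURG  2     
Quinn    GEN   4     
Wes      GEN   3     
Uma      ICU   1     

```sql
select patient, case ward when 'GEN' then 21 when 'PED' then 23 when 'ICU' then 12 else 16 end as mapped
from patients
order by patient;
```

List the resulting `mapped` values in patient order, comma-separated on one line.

patient=Alice: ELSE → 16
patient=Eve: ward='PED' → 23
patient=Gus: ward='GEN' → 21
patient=Hiro: ward='ICU' → 12
patient=Ines: ELSE → 16
patient=Mira: ward='ICU' → 12
patient=Noor: ward='GEN' → 21
patient=Omar: ward='ICU' → 12
patient=Quinn: ward='GEN' → 21
patient=Rosa: ELSE → 16
patient=Uma: ward='ICU' → 12
patient=Vik: ward='PED' → 23
patient=Wes: ward='GEN' → 21

16, 23, 21, 12, 16, 12, 21, 12, 21, 16, 12, 23, 21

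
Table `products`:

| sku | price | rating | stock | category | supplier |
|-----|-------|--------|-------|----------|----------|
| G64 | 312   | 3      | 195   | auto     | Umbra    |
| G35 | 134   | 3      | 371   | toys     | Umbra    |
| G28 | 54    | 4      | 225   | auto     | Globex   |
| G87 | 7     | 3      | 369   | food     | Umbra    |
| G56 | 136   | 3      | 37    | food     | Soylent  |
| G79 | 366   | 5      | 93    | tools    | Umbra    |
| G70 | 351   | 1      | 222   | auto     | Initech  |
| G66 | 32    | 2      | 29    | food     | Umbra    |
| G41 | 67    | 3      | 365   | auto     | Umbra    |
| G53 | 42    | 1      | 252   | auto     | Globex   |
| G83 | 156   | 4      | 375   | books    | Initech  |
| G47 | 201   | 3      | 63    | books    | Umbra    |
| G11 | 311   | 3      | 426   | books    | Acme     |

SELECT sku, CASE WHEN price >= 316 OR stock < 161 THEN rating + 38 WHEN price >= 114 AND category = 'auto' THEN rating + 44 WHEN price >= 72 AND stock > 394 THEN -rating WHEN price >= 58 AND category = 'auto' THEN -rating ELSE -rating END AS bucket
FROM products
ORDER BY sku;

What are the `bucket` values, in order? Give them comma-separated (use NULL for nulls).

-3, -4, -3, -3, 41, -1, 41, 47, 40, 39, 43, -4, -3

sku=G11: price >= 72 AND stock > 394 → -3
sku=G28: ELSE → -4
sku=G35: ELSE → -3
sku=G41: price >= 58 AND category = 'auto' → -3
sku=G47: price >= 316 OR stock < 161 → 41
sku=G53: ELSE → -1
sku=G56: price >= 316 OR stock < 161 → 41
sku=G64: price >= 114 AND category = 'auto' → 47
sku=G66: price >= 316 OR stock < 161 → 40
sku=G70: price >= 316 OR stock < 161 → 39
sku=G79: price >= 316 OR stock < 161 → 43
sku=G83: ELSE → -4
sku=G87: ELSE → -3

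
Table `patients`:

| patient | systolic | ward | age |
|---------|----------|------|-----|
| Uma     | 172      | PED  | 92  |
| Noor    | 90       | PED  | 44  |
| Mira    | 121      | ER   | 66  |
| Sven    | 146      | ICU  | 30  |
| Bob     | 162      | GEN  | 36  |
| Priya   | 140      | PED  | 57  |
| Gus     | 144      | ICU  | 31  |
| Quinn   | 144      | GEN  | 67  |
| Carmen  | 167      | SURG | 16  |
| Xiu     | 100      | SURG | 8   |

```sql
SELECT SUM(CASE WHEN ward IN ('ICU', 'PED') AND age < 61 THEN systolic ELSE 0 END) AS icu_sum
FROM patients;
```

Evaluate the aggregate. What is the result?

520

patient=Uma: ✗
patient=Noor: ✓ → 90
patient=Mira: ✗
patient=Sven: ✓ → 146
patient=Bob: ✗
patient=Priya: ✓ → 140
patient=Gus: ✓ → 144
patient=Quinn: ✗
patient=Carmen: ✗
patient=Xiu: ✗
icu_sum = 90 + 146 + 140 + 144 = 520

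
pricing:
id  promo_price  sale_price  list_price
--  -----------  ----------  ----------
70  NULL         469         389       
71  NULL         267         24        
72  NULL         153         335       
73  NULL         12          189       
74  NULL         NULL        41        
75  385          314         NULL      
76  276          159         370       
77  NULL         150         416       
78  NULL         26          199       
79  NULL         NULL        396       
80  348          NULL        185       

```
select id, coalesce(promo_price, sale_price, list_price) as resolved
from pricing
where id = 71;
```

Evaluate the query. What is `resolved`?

267

id = 71: promo_price=NULL, sale_price=267, list_price=24.
promo_price=NULL, sale_price=267 → 267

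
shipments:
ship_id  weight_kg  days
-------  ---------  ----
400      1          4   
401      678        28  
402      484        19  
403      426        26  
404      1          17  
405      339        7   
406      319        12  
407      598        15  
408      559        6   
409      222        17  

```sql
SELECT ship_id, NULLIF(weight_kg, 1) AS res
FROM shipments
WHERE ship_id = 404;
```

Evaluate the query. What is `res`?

ship_id = 404: weight_kg=1, days=17.
weight_kg=1 vs 1: equal → NULL

NULL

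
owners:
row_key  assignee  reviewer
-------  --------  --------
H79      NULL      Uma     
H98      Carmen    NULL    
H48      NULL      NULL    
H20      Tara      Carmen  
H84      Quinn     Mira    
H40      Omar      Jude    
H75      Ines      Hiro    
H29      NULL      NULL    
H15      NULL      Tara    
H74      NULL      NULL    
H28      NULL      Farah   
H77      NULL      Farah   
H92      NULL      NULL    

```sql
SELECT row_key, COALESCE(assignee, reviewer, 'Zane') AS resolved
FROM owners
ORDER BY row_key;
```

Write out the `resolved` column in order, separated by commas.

Tara, Tara, Farah, Zane, Omar, Zane, Zane, Ines, Farah, Uma, Quinn, Zane, Carmen

row_key=H15: assignee=NULL, reviewer=Tara → Tara
row_key=H20: assignee=Tara → Tara
row_key=H28: assignee=NULL, reviewer=Farah → Farah
row_key=H29: assignee=NULL, reviewer=NULL, → literal Zane → Zane
row_key=H40: assignee=Omar → Omar
row_key=H48: assignee=NULL, reviewer=NULL, → literal Zane → Zane
row_key=H74: assignee=NULL, reviewer=NULL, → literal Zane → Zane
row_key=H75: assignee=Ines → Ines
row_key=H77: assignee=NULL, reviewer=Farah → Farah
row_key=H79: assignee=NULL, reviewer=Uma → Uma
row_key=H84: assignee=Quinn → Quinn
row_key=H92: assignee=NULL, reviewer=NULL, → literal Zane → Zane
row_key=H98: assignee=Carmen → Carmen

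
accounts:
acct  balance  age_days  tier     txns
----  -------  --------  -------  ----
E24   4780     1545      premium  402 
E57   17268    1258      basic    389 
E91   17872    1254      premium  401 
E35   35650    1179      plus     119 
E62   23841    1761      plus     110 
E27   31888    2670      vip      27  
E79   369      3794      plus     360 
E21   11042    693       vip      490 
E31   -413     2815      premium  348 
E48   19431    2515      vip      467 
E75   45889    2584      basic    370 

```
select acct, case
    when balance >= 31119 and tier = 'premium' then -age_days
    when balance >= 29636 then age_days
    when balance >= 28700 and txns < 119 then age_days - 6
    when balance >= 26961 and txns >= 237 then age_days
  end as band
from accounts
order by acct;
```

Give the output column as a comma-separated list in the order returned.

acct=E21: (no match → NULL) → NULL
acct=E24: (no match → NULL) → NULL
acct=E27: balance >= 29636 → 2670
acct=E31: (no match → NULL) → NULL
acct=E35: balance >= 29636 → 1179
acct=E48: (no match → NULL) → NULL
acct=E57: (no match → NULL) → NULL
acct=E62: (no match → NULL) → NULL
acct=E75: balance >= 29636 → 2584
acct=E79: (no match → NULL) → NULL
acct=E91: (no match → NULL) → NULL

NULL, NULL, 2670, NULL, 1179, NULL, NULL, NULL, 2584, NULL, NULL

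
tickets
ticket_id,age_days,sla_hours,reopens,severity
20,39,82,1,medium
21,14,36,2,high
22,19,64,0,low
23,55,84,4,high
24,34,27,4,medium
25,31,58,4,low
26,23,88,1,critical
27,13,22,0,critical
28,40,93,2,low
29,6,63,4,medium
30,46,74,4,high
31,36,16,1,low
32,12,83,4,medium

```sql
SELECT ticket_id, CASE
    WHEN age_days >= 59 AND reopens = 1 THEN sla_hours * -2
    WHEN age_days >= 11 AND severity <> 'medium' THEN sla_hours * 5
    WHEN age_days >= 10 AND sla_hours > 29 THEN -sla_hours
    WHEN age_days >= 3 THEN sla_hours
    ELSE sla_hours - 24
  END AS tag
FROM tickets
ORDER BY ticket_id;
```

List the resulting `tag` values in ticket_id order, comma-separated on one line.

-82, 180, 320, 420, 27, 290, 440, 110, 465, 63, 370, 80, -83

ticket_id=20: age_days >= 10 AND sla_hours > 29 → -82
ticket_id=21: age_days >= 11 AND severity <> 'medium' → 180
ticket_id=22: age_days >= 11 AND severity <> 'medium' → 320
ticket_id=23: age_days >= 11 AND severity <> 'medium' → 420
ticket_id=24: age_days >= 3 → 27
ticket_id=25: age_days >= 11 AND severity <> 'medium' → 290
ticket_id=26: age_days >= 11 AND severity <> 'medium' → 440
ticket_id=27: age_days >= 11 AND severity <> 'medium' → 110
ticket_id=28: age_days >= 11 AND severity <> 'medium' → 465
ticket_id=29: age_days >= 3 → 63
ticket_id=30: age_days >= 11 AND severity <> 'medium' → 370
ticket_id=31: age_days >= 11 AND severity <> 'medium' → 80
ticket_id=32: age_days >= 10 AND sla_hours > 29 → -83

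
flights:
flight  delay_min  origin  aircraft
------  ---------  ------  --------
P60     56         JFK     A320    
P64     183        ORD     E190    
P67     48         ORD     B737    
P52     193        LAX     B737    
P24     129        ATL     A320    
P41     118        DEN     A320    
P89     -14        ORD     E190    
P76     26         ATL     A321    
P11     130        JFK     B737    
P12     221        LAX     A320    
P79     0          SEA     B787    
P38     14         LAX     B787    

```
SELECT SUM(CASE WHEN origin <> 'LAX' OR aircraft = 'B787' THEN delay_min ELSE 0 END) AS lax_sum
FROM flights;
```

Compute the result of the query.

690

flight=P60: ✓ → 56
flight=P64: ✓ → 183
flight=P67: ✓ → 48
flight=P52: ✗
flight=P24: ✓ → 129
flight=P41: ✓ → 118
flight=P89: ✓ → -14
flight=P76: ✓ → 26
flight=P11: ✓ → 130
flight=P12: ✗
flight=P79: ✓ → 0
flight=P38: ✓ → 14
lax_sum = 56 + 183 + 48 + 129 + 118 + -14 + 26 + 130 + 14 = 690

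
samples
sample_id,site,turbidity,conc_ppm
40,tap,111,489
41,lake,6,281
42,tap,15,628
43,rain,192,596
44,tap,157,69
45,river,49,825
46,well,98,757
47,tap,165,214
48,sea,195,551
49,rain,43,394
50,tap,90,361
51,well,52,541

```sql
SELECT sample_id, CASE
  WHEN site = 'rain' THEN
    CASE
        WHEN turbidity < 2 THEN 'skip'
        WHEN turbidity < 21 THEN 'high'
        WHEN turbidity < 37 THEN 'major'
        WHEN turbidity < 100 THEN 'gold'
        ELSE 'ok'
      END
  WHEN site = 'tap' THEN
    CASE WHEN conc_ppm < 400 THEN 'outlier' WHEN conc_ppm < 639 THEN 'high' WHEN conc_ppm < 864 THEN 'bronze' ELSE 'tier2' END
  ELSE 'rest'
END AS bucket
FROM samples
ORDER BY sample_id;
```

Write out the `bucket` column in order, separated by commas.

sample_id=40: site='tap' → inner[conc_ppm < 639] → high
sample_id=41: site='lake' → outer ELSE → rest
sample_id=42: site='tap' → inner[conc_ppm < 639] → high
sample_id=43: site='rain' → inner[ELSE] → ok
sample_id=44: site='tap' → inner[conc_ppm < 400] → outlier
sample_id=45: site='river' → outer ELSE → rest
sample_id=46: site='well' → outer ELSE → rest
sample_id=47: site='tap' → inner[conc_ppm < 400] → outlier
sample_id=48: site='sea' → outer ELSE → rest
sample_id=49: site='rain' → inner[turbidity < 100] → gold
sample_id=50: site='tap' → inner[conc_ppm < 400] → outlier
sample_id=51: site='well' → outer ELSE → rest

high, rest, high, ok, outlier, rest, rest, outlier, rest, gold, outlier, rest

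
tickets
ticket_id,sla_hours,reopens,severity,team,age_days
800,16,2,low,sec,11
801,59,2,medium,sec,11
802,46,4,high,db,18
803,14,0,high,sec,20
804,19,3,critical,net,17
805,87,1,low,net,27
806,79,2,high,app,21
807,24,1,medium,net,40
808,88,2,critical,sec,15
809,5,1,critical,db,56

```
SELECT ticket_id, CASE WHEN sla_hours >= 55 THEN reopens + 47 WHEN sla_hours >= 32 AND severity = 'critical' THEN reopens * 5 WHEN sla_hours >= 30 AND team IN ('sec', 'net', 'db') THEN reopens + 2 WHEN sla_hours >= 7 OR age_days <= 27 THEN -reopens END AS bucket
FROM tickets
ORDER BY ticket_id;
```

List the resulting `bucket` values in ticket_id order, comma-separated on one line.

-2, 49, 6, 0, -3, 48, 49, -1, 49, NULL

ticket_id=800: sla_hours >= 7 OR age_days <= 27 → -2
ticket_id=801: sla_hours >= 55 → 49
ticket_id=802: sla_hours >= 30 AND team IN ('sec', 'net', 'db') → 6
ticket_id=803: sla_hours >= 7 OR age_days <= 27 → 0
ticket_id=804: sla_hours >= 7 OR age_days <= 27 → -3
ticket_id=805: sla_hours >= 55 → 48
ticket_id=806: sla_hours >= 55 → 49
ticket_id=807: sla_hours >= 7 OR age_days <= 27 → -1
ticket_id=808: sla_hours >= 55 → 49
ticket_id=809: (no match → NULL) → NULL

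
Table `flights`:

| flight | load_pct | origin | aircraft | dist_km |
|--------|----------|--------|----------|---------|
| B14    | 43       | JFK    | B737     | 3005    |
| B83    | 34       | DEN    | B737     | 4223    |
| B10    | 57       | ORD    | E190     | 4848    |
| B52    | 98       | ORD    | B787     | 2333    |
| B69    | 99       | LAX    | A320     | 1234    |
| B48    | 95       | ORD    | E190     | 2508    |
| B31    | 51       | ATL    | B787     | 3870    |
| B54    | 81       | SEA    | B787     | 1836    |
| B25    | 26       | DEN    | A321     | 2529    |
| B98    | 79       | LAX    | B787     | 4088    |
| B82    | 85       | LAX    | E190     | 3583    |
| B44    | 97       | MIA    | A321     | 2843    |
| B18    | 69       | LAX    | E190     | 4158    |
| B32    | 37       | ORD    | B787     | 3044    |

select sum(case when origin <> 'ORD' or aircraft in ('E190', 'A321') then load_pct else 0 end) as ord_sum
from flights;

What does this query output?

flight=B14: ✓ → 43
flight=B83: ✓ → 34
flight=B10: ✓ → 57
flight=B52: ✗
flight=B69: ✓ → 99
flight=B48: ✓ → 95
flight=B31: ✓ → 51
flight=B54: ✓ → 81
flight=B25: ✓ → 26
flight=B98: ✓ → 79
flight=B82: ✓ → 85
flight=B44: ✓ → 97
flight=B18: ✓ → 69
flight=B32: ✗
ord_sum = 43 + 34 + 57 + 99 + 95 + 51 + 81 + 26 + 79 + 85 + 97 + 69 = 816

816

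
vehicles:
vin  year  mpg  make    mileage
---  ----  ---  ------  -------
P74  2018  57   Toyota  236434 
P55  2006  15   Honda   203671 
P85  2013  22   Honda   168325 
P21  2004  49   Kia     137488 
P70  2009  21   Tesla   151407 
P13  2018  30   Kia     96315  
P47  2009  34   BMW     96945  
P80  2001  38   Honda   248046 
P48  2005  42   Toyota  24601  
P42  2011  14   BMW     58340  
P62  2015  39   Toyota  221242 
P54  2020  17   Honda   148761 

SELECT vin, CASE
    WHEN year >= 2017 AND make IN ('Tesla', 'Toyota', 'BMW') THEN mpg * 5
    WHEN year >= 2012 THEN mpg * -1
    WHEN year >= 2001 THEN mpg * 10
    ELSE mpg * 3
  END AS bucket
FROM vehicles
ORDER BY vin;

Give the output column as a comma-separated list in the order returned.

-30, 490, 140, 340, 420, -17, 150, -39, 210, 285, 380, -22

vin=P13: year >= 2012 → -30
vin=P21: year >= 2001 → 490
vin=P42: year >= 2001 → 140
vin=P47: year >= 2001 → 340
vin=P48: year >= 2001 → 420
vin=P54: year >= 2012 → -17
vin=P55: year >= 2001 → 150
vin=P62: year >= 2012 → -39
vin=P70: year >= 2001 → 210
vin=P74: year >= 2017 AND make IN ('Tesla', 'Toyota', 'BMW') → 285
vin=P80: year >= 2001 → 380
vin=P85: year >= 2012 → -22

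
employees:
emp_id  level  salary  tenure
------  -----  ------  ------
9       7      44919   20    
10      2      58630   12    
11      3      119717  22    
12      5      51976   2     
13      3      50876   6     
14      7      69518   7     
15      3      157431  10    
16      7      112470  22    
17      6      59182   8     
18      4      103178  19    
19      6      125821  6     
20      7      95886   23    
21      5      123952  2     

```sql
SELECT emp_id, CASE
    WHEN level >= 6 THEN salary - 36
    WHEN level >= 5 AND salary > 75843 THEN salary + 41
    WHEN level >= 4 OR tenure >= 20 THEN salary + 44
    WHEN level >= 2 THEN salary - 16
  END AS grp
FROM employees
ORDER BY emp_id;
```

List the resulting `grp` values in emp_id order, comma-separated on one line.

44883, 58614, 119761, 52020, 50860, 69482, 157415, 112434, 59146, 103222, 125785, 95850, 123993

emp_id=9: level >= 6 → 44883
emp_id=10: level >= 2 → 58614
emp_id=11: level >= 4 OR tenure >= 20 → 119761
emp_id=12: level >= 4 OR tenure >= 20 → 52020
emp_id=13: level >= 2 → 50860
emp_id=14: level >= 6 → 69482
emp_id=15: level >= 2 → 157415
emp_id=16: level >= 6 → 112434
emp_id=17: level >= 6 → 59146
emp_id=18: level >= 4 OR tenure >= 20 → 103222
emp_id=19: level >= 6 → 125785
emp_id=20: level >= 6 → 95850
emp_id=21: level >= 5 AND salary > 75843 → 123993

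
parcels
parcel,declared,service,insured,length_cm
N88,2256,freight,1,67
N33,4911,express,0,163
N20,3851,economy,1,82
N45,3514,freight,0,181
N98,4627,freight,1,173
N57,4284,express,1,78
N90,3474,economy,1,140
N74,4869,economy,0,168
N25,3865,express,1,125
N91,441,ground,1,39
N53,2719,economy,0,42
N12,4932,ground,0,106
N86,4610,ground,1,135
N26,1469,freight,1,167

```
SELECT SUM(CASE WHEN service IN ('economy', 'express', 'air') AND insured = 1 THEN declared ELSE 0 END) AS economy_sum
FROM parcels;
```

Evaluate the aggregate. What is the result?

15474

parcel=N88: ✗
parcel=N33: ✗
parcel=N20: ✓ → 3851
parcel=N45: ✗
parcel=N98: ✗
parcel=N57: ✓ → 4284
parcel=N90: ✓ → 3474
parcel=N74: ✗
parcel=N25: ✓ → 3865
parcel=N91: ✗
parcel=N53: ✗
parcel=N12: ✗
parcel=N86: ✗
parcel=N26: ✗
economy_sum = 3851 + 4284 + 3474 + 3865 = 15474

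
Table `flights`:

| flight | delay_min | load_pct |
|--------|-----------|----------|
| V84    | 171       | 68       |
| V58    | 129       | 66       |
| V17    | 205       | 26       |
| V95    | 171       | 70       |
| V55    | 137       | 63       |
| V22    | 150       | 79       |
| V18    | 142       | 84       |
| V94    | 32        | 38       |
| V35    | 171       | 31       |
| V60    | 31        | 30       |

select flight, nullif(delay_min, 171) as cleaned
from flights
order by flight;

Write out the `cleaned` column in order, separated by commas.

205, 142, 150, NULL, 137, 129, 31, NULL, 32, NULL

flight=V17: delay_min=205 vs 171: differ → 205
flight=V18: delay_min=142 vs 171: differ → 142
flight=V22: delay_min=150 vs 171: differ → 150
flight=V35: delay_min=171 vs 171: equal → NULL
flight=V55: delay_min=137 vs 171: differ → 137
flight=V58: delay_min=129 vs 171: differ → 129
flight=V60: delay_min=31 vs 171: differ → 31
flight=V84: delay_min=171 vs 171: equal → NULL
flight=V94: delay_min=32 vs 171: differ → 32
flight=V95: delay_min=171 vs 171: equal → NULL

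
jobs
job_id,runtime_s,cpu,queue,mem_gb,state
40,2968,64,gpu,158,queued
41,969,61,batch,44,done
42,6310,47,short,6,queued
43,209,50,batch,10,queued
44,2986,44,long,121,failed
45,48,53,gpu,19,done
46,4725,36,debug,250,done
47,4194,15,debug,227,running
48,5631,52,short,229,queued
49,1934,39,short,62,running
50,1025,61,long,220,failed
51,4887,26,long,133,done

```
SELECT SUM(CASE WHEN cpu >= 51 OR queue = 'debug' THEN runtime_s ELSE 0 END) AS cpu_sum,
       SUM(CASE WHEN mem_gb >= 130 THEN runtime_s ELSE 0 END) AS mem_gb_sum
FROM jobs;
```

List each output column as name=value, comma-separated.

cpu_sum=19560, mem_gb_sum=23430

[cpu_sum: cpu >= 51 OR queue = 'debug']
job_id=40: ✓ → 2968
job_id=41: ✓ → 969
job_id=42: ✗
job_id=43: ✗
job_id=44: ✗
job_id=45: ✓ → 48
job_id=46: ✓ → 4725
job_id=47: ✓ → 4194
job_id=48: ✓ → 5631
job_id=49: ✗
job_id=50: ✓ → 1025
job_id=51: ✗
cpu_sum = 2968 + 969 + 48 + 4725 + 4194 + 5631 + 1025 = 19560
—
[mem_gb_sum: mem_gb >= 130]
job_id=40: ✓ → 2968
job_id=41: ✗
job_id=42: ✗
job_id=43: ✗
job_id=44: ✗
job_id=45: ✗
job_id=46: ✓ → 4725
job_id=47: ✓ → 4194
job_id=48: ✓ → 5631
job_id=49: ✗
job_id=50: ✓ → 1025
job_id=51: ✓ → 4887
mem_gb_sum = 2968 + 4725 + 4194 + 5631 + 1025 + 4887 = 23430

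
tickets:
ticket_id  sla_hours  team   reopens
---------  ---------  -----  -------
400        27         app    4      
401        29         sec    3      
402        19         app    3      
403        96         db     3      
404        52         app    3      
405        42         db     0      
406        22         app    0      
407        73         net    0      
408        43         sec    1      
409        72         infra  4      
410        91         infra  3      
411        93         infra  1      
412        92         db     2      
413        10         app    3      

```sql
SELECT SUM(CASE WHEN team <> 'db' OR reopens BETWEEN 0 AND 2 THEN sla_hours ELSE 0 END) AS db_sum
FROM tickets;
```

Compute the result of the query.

ticket_id=400: ✓ → 27
ticket_id=401: ✓ → 29
ticket_id=402: ✓ → 19
ticket_id=403: ✗
ticket_id=404: ✓ → 52
ticket_id=405: ✓ → 42
ticket_id=406: ✓ → 22
ticket_id=407: ✓ → 73
ticket_id=408: ✓ → 43
ticket_id=409: ✓ → 72
ticket_id=410: ✓ → 91
ticket_id=411: ✓ → 93
ticket_id=412: ✓ → 92
ticket_id=413: ✓ → 10
db_sum = 27 + 29 + 19 + 52 + 42 + 22 + 73 + 43 + 72 + 91 + 93 + 92 + 10 = 665

665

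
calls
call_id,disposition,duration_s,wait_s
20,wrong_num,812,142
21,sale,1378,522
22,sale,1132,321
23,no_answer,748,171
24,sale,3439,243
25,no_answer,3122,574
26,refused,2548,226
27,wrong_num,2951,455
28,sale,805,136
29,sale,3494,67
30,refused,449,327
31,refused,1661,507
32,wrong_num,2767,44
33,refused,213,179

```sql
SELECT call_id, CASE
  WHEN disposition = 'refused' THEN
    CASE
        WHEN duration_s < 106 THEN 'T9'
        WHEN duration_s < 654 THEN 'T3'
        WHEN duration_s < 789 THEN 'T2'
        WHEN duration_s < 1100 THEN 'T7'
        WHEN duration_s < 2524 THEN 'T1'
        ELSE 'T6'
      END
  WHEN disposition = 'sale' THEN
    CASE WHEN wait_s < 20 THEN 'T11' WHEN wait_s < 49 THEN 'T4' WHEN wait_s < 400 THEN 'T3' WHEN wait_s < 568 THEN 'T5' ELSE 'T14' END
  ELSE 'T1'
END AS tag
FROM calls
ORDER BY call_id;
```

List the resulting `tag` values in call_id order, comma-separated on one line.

T1, T5, T3, T1, T3, T1, T6, T1, T3, T3, T3, T1, T1, T3

call_id=20: disposition='wrong_num' → outer ELSE → T1
call_id=21: disposition='sale' → inner[wait_s < 568] → T5
call_id=22: disposition='sale' → inner[wait_s < 400] → T3
call_id=23: disposition='no_answer' → outer ELSE → T1
call_id=24: disposition='sale' → inner[wait_s < 400] → T3
call_id=25: disposition='no_answer' → outer ELSE → T1
call_id=26: disposition='refused' → inner[ELSE] → T6
call_id=27: disposition='wrong_num' → outer ELSE → T1
call_id=28: disposition='sale' → inner[wait_s < 400] → T3
call_id=29: disposition='sale' → inner[wait_s < 400] → T3
call_id=30: disposition='refused' → inner[duration_s < 654] → T3
call_id=31: disposition='refused' → inner[duration_s < 2524] → T1
call_id=32: disposition='wrong_num' → outer ELSE → T1
call_id=33: disposition='refused' → inner[duration_s < 654] → T3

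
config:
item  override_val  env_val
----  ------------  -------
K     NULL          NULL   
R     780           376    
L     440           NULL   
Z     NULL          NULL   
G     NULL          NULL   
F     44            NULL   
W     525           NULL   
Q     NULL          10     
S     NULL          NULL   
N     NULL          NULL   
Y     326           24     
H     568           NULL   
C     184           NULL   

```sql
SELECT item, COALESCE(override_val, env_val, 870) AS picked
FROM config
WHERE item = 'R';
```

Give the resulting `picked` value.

780

item = R: override_val=780, env_val=376.
override_val=780 → 780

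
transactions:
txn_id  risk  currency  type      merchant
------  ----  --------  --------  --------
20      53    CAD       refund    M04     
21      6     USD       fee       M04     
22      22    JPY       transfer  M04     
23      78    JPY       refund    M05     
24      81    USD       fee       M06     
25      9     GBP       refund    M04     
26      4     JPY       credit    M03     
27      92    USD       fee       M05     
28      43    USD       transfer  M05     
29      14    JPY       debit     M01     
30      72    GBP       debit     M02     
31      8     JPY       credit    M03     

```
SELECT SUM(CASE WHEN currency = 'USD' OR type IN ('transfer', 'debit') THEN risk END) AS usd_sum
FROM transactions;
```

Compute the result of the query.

330

txn_id=20: ✗
txn_id=21: ✓ → 6
txn_id=22: ✓ → 22
txn_id=23: ✗
txn_id=24: ✓ → 81
txn_id=25: ✗
txn_id=26: ✗
txn_id=27: ✓ → 92
txn_id=28: ✓ → 43
txn_id=29: ✓ → 14
txn_id=30: ✓ → 72
txn_id=31: ✗
usd_sum = 6 + 22 + 81 + 92 + 43 + 14 + 72 = 330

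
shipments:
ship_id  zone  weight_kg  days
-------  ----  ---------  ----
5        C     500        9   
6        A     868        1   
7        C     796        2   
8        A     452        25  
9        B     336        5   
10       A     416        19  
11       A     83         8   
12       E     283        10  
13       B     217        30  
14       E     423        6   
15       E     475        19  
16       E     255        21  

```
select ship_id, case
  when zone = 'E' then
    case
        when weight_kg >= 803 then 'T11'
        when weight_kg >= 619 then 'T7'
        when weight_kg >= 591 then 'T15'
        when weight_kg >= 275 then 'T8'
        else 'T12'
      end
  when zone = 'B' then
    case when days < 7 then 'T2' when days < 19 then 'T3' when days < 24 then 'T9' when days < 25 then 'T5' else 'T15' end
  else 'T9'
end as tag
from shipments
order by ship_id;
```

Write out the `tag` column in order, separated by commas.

T9, T9, T9, T9, T2, T9, T9, T8, T15, T8, T8, T12

ship_id=5: zone='C' → outer ELSE → T9
ship_id=6: zone='A' → outer ELSE → T9
ship_id=7: zone='C' → outer ELSE → T9
ship_id=8: zone='A' → outer ELSE → T9
ship_id=9: zone='B' → inner[days < 7] → T2
ship_id=10: zone='A' → outer ELSE → T9
ship_id=11: zone='A' → outer ELSE → T9
ship_id=12: zone='E' → inner[weight_kg >= 275] → T8
ship_id=13: zone='B' → inner[ELSE] → T15
ship_id=14: zone='E' → inner[weight_kg >= 275] → T8
ship_id=15: zone='E' → inner[weight_kg >= 275] → T8
ship_id=16: zone='E' → inner[ELSE] → T12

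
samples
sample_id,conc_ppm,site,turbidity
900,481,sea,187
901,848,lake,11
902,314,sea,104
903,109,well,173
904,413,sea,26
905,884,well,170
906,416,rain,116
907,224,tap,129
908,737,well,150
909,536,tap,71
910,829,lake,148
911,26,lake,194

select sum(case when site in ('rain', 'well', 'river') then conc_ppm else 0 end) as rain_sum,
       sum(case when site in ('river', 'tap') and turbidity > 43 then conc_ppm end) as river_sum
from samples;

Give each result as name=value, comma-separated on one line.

rain_sum=2146, river_sum=760

[rain_sum: site in ('rain', 'well', 'river')]
sample_id=900: ✗
sample_id=901: ✗
sample_id=902: ✗
sample_id=903: ✓ → 109
sample_id=904: ✗
sample_id=905: ✓ → 884
sample_id=906: ✓ → 416
sample_id=907: ✗
sample_id=908: ✓ → 737
sample_id=909: ✗
sample_id=910: ✗
sample_id=911: ✗
rain_sum = 109 + 884 + 416 + 737 = 2146
—
[river_sum: site in ('river', 'tap') and turbidity > 43]
sample_id=900: ✗
sample_id=901: ✗
sample_id=902: ✗
sample_id=903: ✗
sample_id=904: ✗
sample_id=905: ✗
sample_id=906: ✗
sample_id=907: ✓ → 224
sample_id=908: ✗
sample_id=909: ✓ → 536
sample_id=910: ✗
sample_id=911: ✗
river_sum = 224 + 536 = 760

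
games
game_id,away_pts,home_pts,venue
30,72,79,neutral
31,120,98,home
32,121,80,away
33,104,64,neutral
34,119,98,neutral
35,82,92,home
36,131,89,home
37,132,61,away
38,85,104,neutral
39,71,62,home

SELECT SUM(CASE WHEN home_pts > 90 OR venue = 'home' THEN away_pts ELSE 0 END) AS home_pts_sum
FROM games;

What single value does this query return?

game_id=30: ✗
game_id=31: ✓ → 120
game_id=32: ✗
game_id=33: ✗
game_id=34: ✓ → 119
game_id=35: ✓ → 82
game_id=36: ✓ → 131
game_id=37: ✗
game_id=38: ✓ → 85
game_id=39: ✓ → 71
home_pts_sum = 120 + 119 + 82 + 131 + 85 + 71 = 608

608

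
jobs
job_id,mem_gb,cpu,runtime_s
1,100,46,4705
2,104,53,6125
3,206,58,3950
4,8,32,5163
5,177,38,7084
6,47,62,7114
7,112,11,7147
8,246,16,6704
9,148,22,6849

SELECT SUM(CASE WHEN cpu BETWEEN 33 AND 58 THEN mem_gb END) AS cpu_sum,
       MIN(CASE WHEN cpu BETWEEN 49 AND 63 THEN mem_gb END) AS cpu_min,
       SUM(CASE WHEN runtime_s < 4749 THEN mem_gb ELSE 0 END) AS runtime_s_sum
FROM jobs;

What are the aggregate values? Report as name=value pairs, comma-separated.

cpu_sum=587, cpu_min=47, runtime_s_sum=306

[cpu_sum: cpu BETWEEN 33 AND 58]
job_id=1: ✓ → 100
job_id=2: ✓ → 104
job_id=3: ✓ → 206
job_id=4: ✗
job_id=5: ✓ → 177
job_id=6: ✗
job_id=7: ✗
job_id=8: ✗
job_id=9: ✗
cpu_sum = 100 + 104 + 206 + 177 = 587
—
[cpu_min: cpu BETWEEN 49 AND 63]
job_id=1: ✗
job_id=2: ✓ → 104
job_id=3: ✓ → 206
job_id=4: ✗
job_id=5: ✗
job_id=6: ✓ → 47
job_id=7: ✗
job_id=8: ✗
job_id=9: ✗
cpu_min = MIN(104, 206, 47) = 47
—
[runtime_s_sum: runtime_s < 4749]
job_id=1: ✓ → 100
job_id=2: ✗
job_id=3: ✓ → 206
job_id=4: ✗
job_id=5: ✗
job_id=6: ✗
job_id=7: ✗
job_id=8: ✗
job_id=9: ✗
runtime_s_sum = 100 + 206 = 306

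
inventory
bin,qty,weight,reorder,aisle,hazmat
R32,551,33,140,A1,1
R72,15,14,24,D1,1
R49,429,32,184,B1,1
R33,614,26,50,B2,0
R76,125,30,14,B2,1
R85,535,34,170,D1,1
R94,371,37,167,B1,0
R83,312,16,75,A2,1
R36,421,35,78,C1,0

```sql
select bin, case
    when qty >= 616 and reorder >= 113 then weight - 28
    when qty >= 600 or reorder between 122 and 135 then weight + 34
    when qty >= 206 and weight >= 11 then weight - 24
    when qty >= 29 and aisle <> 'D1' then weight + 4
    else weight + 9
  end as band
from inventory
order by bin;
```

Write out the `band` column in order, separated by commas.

9, 60, 11, 8, 23, 34, -8, 10, 13

bin=R32: qty >= 206 and weight >= 11 → 9
bin=R33: qty >= 600 or reorder between 122 and 135 → 60
bin=R36: qty >= 206 and weight >= 11 → 11
bin=R49: qty >= 206 and weight >= 11 → 8
bin=R72: ELSE → 23
bin=R76: qty >= 29 and aisle <> 'D1' → 34
bin=R83: qty >= 206 and weight >= 11 → -8
bin=R85: qty >= 206 and weight >= 11 → 10
bin=R94: qty >= 206 and weight >= 11 → 13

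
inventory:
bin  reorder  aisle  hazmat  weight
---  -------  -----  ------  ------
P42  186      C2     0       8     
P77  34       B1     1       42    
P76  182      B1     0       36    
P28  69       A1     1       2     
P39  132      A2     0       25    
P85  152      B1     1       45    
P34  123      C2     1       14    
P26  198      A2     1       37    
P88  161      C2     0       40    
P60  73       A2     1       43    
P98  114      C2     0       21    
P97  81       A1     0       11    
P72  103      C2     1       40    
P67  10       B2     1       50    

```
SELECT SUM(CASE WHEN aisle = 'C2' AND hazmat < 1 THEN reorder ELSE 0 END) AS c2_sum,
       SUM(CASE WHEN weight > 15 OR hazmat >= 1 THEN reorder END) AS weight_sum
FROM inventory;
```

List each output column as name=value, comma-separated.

[c2_sum: aisle = 'C2' AND hazmat < 1]
bin=P42: ✓ → 186
bin=P77: ✗
bin=P76: ✗
bin=P28: ✗
bin=P39: ✗
bin=P85: ✗
bin=P34: ✗
bin=P26: ✗
bin=P88: ✓ → 161
bin=P60: ✗
bin=P98: ✓ → 114
bin=P97: ✗
bin=P72: ✗
bin=P67: ✗
c2_sum = 186 + 161 + 114 = 461
—
[weight_sum: weight > 15 OR hazmat >= 1]
bin=P42: ✗
bin=P77: ✓ → 34
bin=P76: ✓ → 182
bin=P28: ✓ → 69
bin=P39: ✓ → 132
bin=P85: ✓ → 152
bin=P34: ✓ → 123
bin=P26: ✓ → 198
bin=P88: ✓ → 161
bin=P60: ✓ → 73
bin=P98: ✓ → 114
bin=P97: ✗
bin=P72: ✓ → 103
bin=P67: ✓ → 10
weight_sum = 34 + 182 + 69 + 132 + 152 + 123 + 198 + 161 + 73 + 114 + 103 + 10 = 1351

c2_sum=461, weight_sum=1351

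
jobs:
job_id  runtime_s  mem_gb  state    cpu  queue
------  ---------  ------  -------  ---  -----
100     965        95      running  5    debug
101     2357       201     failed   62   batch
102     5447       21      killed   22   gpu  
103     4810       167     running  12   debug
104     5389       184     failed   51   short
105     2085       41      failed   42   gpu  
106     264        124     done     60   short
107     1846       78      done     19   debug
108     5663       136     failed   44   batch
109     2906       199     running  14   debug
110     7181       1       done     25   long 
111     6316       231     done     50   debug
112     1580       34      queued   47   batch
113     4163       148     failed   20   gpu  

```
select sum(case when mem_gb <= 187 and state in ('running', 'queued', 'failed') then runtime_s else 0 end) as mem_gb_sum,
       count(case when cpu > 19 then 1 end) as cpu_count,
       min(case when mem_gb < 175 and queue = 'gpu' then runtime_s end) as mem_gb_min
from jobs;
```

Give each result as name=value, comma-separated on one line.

mem_gb_sum=24655, cpu_count=10, mem_gb_min=2085

[mem_gb_sum: mem_gb <= 187 and state in ('running', 'queued', 'failed')]
job_id=100: ✓ → 965
job_id=101: ✗
job_id=102: ✗
job_id=103: ✓ → 4810
job_id=104: ✓ → 5389
job_id=105: ✓ → 2085
job_id=106: ✗
job_id=107: ✗
job_id=108: ✓ → 5663
job_id=109: ✗
job_id=110: ✗
job_id=111: ✗
job_id=112: ✓ → 1580
job_id=113: ✓ → 4163
mem_gb_sum = 965 + 4810 + 5389 + 2085 + 5663 + 1580 + 4163 = 24655
—
[cpu_count: cpu > 19]
job_id=100: ✗
job_id=101: ✓ → 1
job_id=102: ✓ → 1
job_id=103: ✗
job_id=104: ✓ → 1
job_id=105: ✓ → 1
job_id=106: ✓ → 1
job_id=107: ✗
job_id=108: ✓ → 1
job_id=109: ✗
job_id=110: ✓ → 1
job_id=111: ✓ → 1
job_id=112: ✓ → 1
job_id=113: ✓ → 1
cpu_count = COUNT(1, 1, 1, 1, 1, 1, 1, 1, 1, 1) = 10
—
[mem_gb_min: mem_gb < 175 and queue = 'gpu']
job_id=100: ✗
job_id=101: ✗
job_id=102: ✓ → 5447
job_id=103: ✗
job_id=104: ✗
job_id=105: ✓ → 2085
job_id=106: ✗
job_id=107: ✗
job_id=108: ✗
job_id=109: ✗
job_id=110: ✗
job_id=111: ✗
job_id=112: ✗
job_id=113: ✓ → 4163
mem_gb_min = MIN(5447, 2085, 4163) = 2085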